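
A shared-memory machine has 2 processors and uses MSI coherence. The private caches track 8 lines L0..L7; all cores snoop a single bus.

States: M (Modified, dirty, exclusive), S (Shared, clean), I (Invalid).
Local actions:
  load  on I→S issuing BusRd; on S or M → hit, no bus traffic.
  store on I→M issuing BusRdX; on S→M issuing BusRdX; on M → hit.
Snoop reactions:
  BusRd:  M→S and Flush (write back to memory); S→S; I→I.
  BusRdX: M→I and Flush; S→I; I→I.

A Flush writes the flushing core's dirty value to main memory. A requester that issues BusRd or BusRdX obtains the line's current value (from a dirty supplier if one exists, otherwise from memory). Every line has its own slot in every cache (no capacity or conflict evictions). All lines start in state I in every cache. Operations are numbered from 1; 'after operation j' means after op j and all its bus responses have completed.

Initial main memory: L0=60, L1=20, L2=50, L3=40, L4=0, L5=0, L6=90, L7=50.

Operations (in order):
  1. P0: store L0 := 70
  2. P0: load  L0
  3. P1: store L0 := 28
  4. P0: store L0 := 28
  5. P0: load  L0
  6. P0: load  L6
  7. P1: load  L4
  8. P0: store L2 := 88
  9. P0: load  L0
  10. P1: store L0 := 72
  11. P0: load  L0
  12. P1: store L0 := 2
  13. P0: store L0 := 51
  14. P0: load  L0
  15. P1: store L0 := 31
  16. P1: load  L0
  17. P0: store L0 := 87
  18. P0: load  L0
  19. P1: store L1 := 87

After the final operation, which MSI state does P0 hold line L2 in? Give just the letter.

state = M

[1] P0: store L0 := 70 | P0:M(70), P1:I | bus: BusRdX
[2] P0: load  L0 | P0:M(70), P1:I | bus: none
[3] P1: store L0 := 28 | P0:I, P1:M(28) | bus: BusRdX,Flush
[4] P0: store L0 := 28 | P0:M(28), P1:I | bus: BusRdX,Flush
[5] P0: load  L0 | P0:M(28), P1:I | bus: none
[6] P0: load  L6 | P0:S(90), P1:I | bus: BusRd
[7] P1: load  L4 | P0:I, P1:S(0) | bus: BusRd
[8] P0: store L2 := 88 | P0:M(88), P1:I | bus: BusRdX
[9] P0: load  L0 | P0:M(28), P1:I | bus: none
[10] P1: store L0 := 72 | P0:I, P1:M(72) | bus: BusRdX,Flush
[11] P0: load  L0 | P0:S(72), P1:S(72) | bus: BusRd,Flush
[12] P1: store L0 := 2 | P0:I, P1:M(2) | bus: BusRdX
[13] P0: store L0 := 51 | P0:M(51), P1:I | bus: BusRdX,Flush
[14] P0: load  L0 | P0:M(51), P1:I | bus: none
[15] P1: store L0 := 31 | P0:I, P1:M(31) | bus: BusRdX,Flush
[16] P1: load  L0 | P0:I, P1:M(31) | bus: none
[17] P0: store L0 := 87 | P0:M(87), P1:I | bus: BusRdX,Flush
[18] P0: load  L0 | P0:M(87), P1:I | bus: none
[19] P1: store L1 := 87 | P0:I, P1:M(87) | bus: BusRdX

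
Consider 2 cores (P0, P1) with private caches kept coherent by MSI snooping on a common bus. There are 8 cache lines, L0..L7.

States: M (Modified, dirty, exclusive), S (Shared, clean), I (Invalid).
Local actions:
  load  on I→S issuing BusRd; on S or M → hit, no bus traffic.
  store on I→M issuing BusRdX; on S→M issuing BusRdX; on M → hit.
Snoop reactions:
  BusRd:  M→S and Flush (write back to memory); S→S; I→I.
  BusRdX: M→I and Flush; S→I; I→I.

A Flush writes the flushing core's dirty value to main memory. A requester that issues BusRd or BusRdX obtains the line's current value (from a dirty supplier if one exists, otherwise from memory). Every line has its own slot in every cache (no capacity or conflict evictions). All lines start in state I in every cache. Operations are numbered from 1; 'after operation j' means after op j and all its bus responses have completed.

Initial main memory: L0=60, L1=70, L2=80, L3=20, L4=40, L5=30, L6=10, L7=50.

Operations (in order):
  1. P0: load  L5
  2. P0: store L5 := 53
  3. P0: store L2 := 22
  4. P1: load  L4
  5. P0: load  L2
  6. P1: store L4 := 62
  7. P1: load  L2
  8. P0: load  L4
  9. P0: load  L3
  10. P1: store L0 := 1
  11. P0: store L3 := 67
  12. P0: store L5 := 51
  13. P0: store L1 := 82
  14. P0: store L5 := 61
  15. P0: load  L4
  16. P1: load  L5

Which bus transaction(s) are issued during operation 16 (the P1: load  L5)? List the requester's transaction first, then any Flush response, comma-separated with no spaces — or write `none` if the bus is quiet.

bus = BusRd,Flush

  op1 P0: load  L5 → S/I on L5; bus BusRd; mem=30
  op2 P0: store L5 := 53 → M/I on L5; bus BusRdX; mem=30
  op3 P0: store L2 := 22 → M/I on L2; bus BusRdX; mem=80
  op4 P1: load  L4 → I/S on L4; bus BusRd; mem=40
  op5 P0: load  L2 → M/I on L2; bus (none); mem=80
  op6 P1: store L4 := 62 → I/M on L4; bus BusRdX; mem=40
  op7 P1: load  L2 → S/S on L2; bus BusRd Flush; mem=22
  op8 P0: load  L4 → S/S on L4; bus BusRd Flush; mem=62
  op9 P0: load  L3 → S/I on L3; bus BusRd; mem=20
  op10 P1: store L0 := 1 → I/M on L0; bus BusRdX; mem=60
  op11 P0: store L3 := 67 → M/I on L3; bus BusRdX; mem=20
  op12 P0: store L5 := 51 → M/I on L5; bus (none); mem=30
  op13 P0: store L1 := 82 → M/I on L1; bus BusRdX; mem=70
  op14 P0: store L5 := 61 → M/I on L5; bus (none); mem=30
  op15 P0: load  L4 → S/S on L4; bus (none); mem=62
  op16 P1: load  L5 → S/S on L5; bus BusRd Flush; mem=61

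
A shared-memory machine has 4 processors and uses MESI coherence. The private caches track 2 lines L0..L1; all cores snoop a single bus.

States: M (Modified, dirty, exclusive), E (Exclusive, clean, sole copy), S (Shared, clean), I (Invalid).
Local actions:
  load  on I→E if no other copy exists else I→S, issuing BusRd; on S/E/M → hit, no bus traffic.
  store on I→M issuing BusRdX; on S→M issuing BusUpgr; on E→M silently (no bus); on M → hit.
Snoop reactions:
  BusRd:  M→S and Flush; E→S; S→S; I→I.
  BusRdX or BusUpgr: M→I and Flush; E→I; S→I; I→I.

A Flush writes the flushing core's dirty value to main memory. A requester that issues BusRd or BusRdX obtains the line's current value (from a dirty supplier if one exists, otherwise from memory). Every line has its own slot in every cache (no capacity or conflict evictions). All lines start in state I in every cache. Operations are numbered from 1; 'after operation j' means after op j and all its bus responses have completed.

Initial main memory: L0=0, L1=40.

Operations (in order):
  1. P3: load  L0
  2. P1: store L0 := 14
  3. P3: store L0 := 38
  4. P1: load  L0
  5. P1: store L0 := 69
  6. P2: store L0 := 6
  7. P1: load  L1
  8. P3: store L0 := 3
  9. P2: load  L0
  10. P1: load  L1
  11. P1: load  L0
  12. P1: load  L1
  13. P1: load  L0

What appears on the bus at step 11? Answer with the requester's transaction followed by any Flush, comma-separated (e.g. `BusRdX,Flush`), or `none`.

bus = BusRd

1. P3: load  L0  bus=[BusRd]  L0: P0=I P1=I P2=I P3=E  mem[L0]=0
2. P1: store L0 := 14  bus=[BusRdX]  L0: P0=I P1=M P2=I P3=I  mem[L0]=0
3. P3: store L0 := 38  bus=[BusRdX,Flush]  L0: P0=I P1=I P2=I P3=M  mem[L0]=14
4. P1: load  L0  bus=[BusRd,Flush]  L0: P0=I P1=S P2=I P3=S  mem[L0]=38
5. P1: store L0 := 69  bus=[BusUpgr]  L0: P0=I P1=M P2=I P3=I  mem[L0]=38
6. P2: store L0 := 6  bus=[BusRdX,Flush]  L0: P0=I P1=I P2=M P3=I  mem[L0]=69
7. P1: load  L1  bus=[BusRd]  L1: P0=I P1=E P2=I P3=I  mem[L1]=40
8. P3: store L0 := 3  bus=[BusRdX,Flush]  L0: P0=I P1=I P2=I P3=M  mem[L0]=6
9. P2: load  L0  bus=[BusRd,Flush]  L0: P0=I P1=I P2=S P3=S  mem[L0]=3
10. P1: load  L1  bus=[-]  L1: P0=I P1=E P2=I P3=I  mem[L1]=40
11. P1: load  L0  bus=[BusRd]  L0: P0=I P1=S P2=S P3=S  mem[L0]=3
12. P1: load  L1  bus=[-]  L1: P0=I P1=E P2=I P3=I  mem[L1]=40
13. P1: load  L0  bus=[-]  L0: P0=I P1=S P2=S P3=S  mem[L0]=3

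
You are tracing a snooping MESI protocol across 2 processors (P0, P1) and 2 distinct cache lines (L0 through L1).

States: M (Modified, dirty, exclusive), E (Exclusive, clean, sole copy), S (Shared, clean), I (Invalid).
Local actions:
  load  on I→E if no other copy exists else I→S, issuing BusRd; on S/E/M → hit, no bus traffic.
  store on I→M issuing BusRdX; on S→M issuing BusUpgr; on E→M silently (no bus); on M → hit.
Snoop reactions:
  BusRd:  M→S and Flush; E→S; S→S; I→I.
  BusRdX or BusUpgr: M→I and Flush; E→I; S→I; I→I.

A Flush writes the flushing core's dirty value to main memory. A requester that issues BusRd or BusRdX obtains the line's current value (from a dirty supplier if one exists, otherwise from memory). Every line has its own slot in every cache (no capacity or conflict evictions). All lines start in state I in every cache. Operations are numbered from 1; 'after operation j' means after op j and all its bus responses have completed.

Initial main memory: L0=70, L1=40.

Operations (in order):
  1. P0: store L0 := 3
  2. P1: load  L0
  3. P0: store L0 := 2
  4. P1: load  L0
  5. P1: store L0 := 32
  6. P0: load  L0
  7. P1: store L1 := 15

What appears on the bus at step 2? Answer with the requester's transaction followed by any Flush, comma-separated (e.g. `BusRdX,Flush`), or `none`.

step 1: P0: store L0 := 3  ⟶  MI  (L0)  txn=BusRdX  M[L0]=70
step 2: P1: load  L0  ⟶  SS  (L0)  txn=BusRd+Flush  M[L0]=3
step 3: P0: store L0 := 2  ⟶  MI  (L0)  txn=BusUpgr  M[L0]=3
step 4: P1: load  L0  ⟶  SS  (L0)  txn=BusRd+Flush  M[L0]=2
step 5: P1: store L0 := 32  ⟶  IM  (L0)  txn=BusUpgr  M[L0]=2
step 6: P0: load  L0  ⟶  SS  (L0)  txn=BusRd+Flush  M[L0]=32
step 7: P1: store L1 := 15  ⟶  IM  (L1)  txn=BusRdX  M[L1]=40

bus = BusRd,Flush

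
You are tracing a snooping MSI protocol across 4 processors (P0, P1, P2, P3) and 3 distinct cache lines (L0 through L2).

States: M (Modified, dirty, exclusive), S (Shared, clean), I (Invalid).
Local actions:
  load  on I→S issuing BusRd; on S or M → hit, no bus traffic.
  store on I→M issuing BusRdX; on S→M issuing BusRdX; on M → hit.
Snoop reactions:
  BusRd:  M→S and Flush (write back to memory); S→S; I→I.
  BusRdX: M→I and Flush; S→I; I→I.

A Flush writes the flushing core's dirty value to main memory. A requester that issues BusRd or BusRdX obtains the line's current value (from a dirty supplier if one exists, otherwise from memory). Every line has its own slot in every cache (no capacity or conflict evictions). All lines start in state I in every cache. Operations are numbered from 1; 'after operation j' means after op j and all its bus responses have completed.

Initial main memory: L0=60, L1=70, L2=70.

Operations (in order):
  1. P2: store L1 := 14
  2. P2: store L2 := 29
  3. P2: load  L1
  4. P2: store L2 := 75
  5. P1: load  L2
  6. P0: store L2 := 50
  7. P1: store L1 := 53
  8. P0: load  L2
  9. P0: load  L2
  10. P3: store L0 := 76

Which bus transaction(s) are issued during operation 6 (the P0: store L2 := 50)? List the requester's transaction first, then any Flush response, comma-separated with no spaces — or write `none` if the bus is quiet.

  op1 P2: store L1 := 14 → I/I/M/I on L1; bus BusRdX; mem=70
  op2 P2: store L2 := 29 → I/I/M/I on L2; bus BusRdX; mem=70
  op3 P2: load  L1 → I/I/M/I on L1; bus (none); mem=70
  op4 P2: store L2 := 75 → I/I/M/I on L2; bus (none); mem=70
  op5 P1: load  L2 → I/S/S/I on L2; bus BusRd Flush; mem=75
  op6 P0: store L2 := 50 → M/I/I/I on L2; bus BusRdX; mem=75
  op7 P1: store L1 := 53 → I/M/I/I on L1; bus BusRdX Flush; mem=14
  op8 P0: load  L2 → M/I/I/I on L2; bus (none); mem=75
  op9 P0: load  L2 → M/I/I/I on L2; bus (none); mem=75
  op10 P3: store L0 := 76 → I/I/I/M on L0; bus BusRdX; mem=60

bus = BusRdX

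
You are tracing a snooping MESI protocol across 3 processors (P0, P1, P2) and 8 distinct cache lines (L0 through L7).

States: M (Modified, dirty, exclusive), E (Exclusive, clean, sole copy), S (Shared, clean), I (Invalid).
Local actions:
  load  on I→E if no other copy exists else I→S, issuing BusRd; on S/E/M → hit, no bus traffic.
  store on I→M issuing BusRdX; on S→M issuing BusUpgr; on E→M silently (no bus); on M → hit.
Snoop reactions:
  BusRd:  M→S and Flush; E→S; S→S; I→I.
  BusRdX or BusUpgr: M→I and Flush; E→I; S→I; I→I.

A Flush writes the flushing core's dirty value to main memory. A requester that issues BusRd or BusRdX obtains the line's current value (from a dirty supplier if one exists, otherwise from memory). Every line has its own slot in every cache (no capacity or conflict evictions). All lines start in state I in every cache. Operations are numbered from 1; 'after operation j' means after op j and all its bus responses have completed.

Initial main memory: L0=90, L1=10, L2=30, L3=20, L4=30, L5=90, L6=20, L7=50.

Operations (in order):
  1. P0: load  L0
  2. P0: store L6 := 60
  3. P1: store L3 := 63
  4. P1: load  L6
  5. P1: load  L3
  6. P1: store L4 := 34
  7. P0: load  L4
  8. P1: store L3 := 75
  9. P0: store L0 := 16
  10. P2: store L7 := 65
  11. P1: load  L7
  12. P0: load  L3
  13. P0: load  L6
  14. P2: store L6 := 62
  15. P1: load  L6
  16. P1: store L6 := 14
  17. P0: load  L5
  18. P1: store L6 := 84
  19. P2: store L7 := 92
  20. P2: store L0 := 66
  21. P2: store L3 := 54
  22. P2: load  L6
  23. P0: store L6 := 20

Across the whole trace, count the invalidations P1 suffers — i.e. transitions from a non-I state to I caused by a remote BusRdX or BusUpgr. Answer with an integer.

invalidations = 4

  op1 P0: load  L0 → E/I/I on L0; bus BusRd; mem=90
  op2 P0: store L6 := 60 → M/I/I on L6; bus BusRdX; mem=20
  op3 P1: store L3 := 63 → I/M/I on L3; bus BusRdX; mem=20
  op4 P1: load  L6 → S/S/I on L6; bus BusRd Flush; mem=60
  op5 P1: load  L3 → I/M/I on L3; bus (none); mem=20
  op6 P1: store L4 := 34 → I/M/I on L4; bus BusRdX; mem=30
  op7 P0: load  L4 → S/S/I on L4; bus BusRd Flush; mem=34
  op8 P1: store L3 := 75 → I/M/I on L3; bus (none); mem=20
  op9 P0: store L0 := 16 → M/I/I on L0; bus (none); mem=90
  op10 P2: store L7 := 65 → I/I/M on L7; bus BusRdX; mem=50
  op11 P1: load  L7 → I/S/S on L7; bus BusRd Flush; mem=65
  op12 P0: load  L3 → S/S/I on L3; bus BusRd Flush; mem=75
  op13 P0: load  L6 → S/S/I on L6; bus (none); mem=60
  op14 P2: store L6 := 62 → I/I/M on L6; bus BusRdX; mem=60
  op15 P1: load  L6 → I/S/S on L6; bus BusRd Flush; mem=62
  op16 P1: store L6 := 14 → I/M/I on L6; bus BusUpgr; mem=62
  op17 P0: load  L5 → E/I/I on L5; bus BusRd; mem=90
  op18 P1: store L6 := 84 → I/M/I on L6; bus (none); mem=62
  op19 P2: store L7 := 92 → I/I/M on L7; bus BusUpgr; mem=65
  op20 P2: store L0 := 66 → I/I/M on L0; bus BusRdX Flush; mem=16
  op21 P2: store L3 := 54 → I/I/M on L3; bus BusRdX; mem=75
  op22 P2: load  L6 → I/S/S on L6; bus BusRd Flush; mem=84
  op23 P0: store L6 := 20 → M/I/I on L6; bus BusRdX; mem=84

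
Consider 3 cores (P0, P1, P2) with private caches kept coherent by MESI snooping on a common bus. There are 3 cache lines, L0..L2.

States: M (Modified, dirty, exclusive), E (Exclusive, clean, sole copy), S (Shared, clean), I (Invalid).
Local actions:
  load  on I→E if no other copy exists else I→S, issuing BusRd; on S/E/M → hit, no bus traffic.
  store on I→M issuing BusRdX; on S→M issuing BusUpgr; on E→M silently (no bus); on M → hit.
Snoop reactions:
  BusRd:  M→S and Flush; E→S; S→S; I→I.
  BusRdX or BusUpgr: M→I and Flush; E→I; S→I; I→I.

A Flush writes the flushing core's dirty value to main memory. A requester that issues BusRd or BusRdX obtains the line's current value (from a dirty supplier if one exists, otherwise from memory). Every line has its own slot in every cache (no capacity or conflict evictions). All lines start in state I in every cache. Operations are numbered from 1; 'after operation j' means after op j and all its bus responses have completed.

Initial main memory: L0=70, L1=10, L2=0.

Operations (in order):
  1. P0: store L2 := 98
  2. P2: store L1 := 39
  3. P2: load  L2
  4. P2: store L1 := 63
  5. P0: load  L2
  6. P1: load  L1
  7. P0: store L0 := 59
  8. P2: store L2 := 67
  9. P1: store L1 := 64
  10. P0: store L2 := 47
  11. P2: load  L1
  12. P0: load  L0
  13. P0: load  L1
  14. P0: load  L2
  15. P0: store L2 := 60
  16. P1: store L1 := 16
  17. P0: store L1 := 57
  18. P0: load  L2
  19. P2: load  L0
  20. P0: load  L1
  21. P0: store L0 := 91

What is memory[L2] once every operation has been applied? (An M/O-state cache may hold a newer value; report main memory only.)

memory[L2] = 67

  op1 P0: store L2 := 98 → M/I/I on L2; bus BusRdX; mem=0
  op2 P2: store L1 := 39 → I/I/M on L1; bus BusRdX; mem=10
  op3 P2: load  L2 → S/I/S on L2; bus BusRd Flush; mem=98
  op4 P2: store L1 := 63 → I/I/M on L1; bus (none); mem=10
  op5 P0: load  L2 → S/I/S on L2; bus (none); mem=98
  op6 P1: load  L1 → I/S/S on L1; bus BusRd Flush; mem=63
  op7 P0: store L0 := 59 → M/I/I on L0; bus BusRdX; mem=70
  op8 P2: store L2 := 67 → I/I/M on L2; bus BusUpgr; mem=98
  op9 P1: store L1 := 64 → I/M/I on L1; bus BusUpgr; mem=63
  op10 P0: store L2 := 47 → M/I/I on L2; bus BusRdX Flush; mem=67
  op11 P2: load  L1 → I/S/S on L1; bus BusRd Flush; mem=64
  op12 P0: load  L0 → M/I/I on L0; bus (none); mem=70
  op13 P0: load  L1 → S/S/S on L1; bus BusRd; mem=64
  op14 P0: load  L2 → M/I/I on L2; bus (none); mem=67
  op15 P0: store L2 := 60 → M/I/I on L2; bus (none); mem=67
  op16 P1: store L1 := 16 → I/M/I on L1; bus BusUpgr; mem=64
  op17 P0: store L1 := 57 → M/I/I on L1; bus BusRdX Flush; mem=16
  op18 P0: load  L2 → M/I/I on L2; bus (none); mem=67
  op19 P2: load  L0 → S/I/S on L0; bus BusRd Flush; mem=59
  op20 P0: load  L1 → M/I/I on L1; bus (none); mem=16
  op21 P0: store L0 := 91 → M/I/I on L0; bus BusUpgr; mem=59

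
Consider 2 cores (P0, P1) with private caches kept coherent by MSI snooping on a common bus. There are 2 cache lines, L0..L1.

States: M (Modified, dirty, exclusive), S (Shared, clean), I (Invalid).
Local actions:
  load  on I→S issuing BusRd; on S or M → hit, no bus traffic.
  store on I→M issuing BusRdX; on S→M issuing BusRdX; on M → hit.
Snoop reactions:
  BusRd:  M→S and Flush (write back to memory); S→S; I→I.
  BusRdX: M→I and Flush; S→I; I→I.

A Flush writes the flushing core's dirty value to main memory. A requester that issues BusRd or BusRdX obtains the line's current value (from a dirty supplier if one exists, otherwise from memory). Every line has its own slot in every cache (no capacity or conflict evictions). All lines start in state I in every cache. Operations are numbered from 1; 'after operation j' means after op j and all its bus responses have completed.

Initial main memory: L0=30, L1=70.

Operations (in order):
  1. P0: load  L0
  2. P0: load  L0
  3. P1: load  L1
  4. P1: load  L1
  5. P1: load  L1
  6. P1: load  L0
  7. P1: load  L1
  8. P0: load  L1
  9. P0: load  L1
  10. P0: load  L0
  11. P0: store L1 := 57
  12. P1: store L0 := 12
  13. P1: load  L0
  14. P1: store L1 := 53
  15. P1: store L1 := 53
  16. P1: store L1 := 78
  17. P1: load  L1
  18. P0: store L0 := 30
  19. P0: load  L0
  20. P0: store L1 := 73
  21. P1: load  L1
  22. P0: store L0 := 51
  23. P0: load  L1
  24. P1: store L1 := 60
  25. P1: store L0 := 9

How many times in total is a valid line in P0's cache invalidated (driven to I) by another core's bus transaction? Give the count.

invalidations = 4

  op1 P0: load  L0 → S/I on L0; bus BusRd; mem=30
  op2 P0: load  L0 → S/I on L0; bus (none); mem=30
  op3 P1: load  L1 → I/S on L1; bus BusRd; mem=70
  op4 P1: load  L1 → I/S on L1; bus (none); mem=70
  op5 P1: load  L1 → I/S on L1; bus (none); mem=70
  op6 P1: load  L0 → S/S on L0; bus BusRd; mem=30
  op7 P1: load  L1 → I/S on L1; bus (none); mem=70
  op8 P0: load  L1 → S/S on L1; bus BusRd; mem=70
  op9 P0: load  L1 → S/S on L1; bus (none); mem=70
  op10 P0: load  L0 → S/S on L0; bus (none); mem=30
  op11 P0: store L1 := 57 → M/I on L1; bus BusRdX; mem=70
  op12 P1: store L0 := 12 → I/M on L0; bus BusRdX; mem=30
  op13 P1: load  L0 → I/M on L0; bus (none); mem=30
  op14 P1: store L1 := 53 → I/M on L1; bus BusRdX Flush; mem=57
  op15 P1: store L1 := 53 → I/M on L1; bus (none); mem=57
  op16 P1: store L1 := 78 → I/M on L1; bus (none); mem=57
  op17 P1: load  L1 → I/M on L1; bus (none); mem=57
  op18 P0: store L0 := 30 → M/I on L0; bus BusRdX Flush; mem=12
  op19 P0: load  L0 → M/I on L0; bus (none); mem=12
  op20 P0: store L1 := 73 → M/I on L1; bus BusRdX Flush; mem=78
  op21 P1: load  L1 → S/S on L1; bus BusRd Flush; mem=73
  op22 P0: store L0 := 51 → M/I on L0; bus (none); mem=12
  op23 P0: load  L1 → S/S on L1; bus (none); mem=73
  op24 P1: store L1 := 60 → I/M on L1; bus BusRdX; mem=73
  op25 P1: store L0 := 9 → I/M on L0; bus BusRdX Flush; mem=51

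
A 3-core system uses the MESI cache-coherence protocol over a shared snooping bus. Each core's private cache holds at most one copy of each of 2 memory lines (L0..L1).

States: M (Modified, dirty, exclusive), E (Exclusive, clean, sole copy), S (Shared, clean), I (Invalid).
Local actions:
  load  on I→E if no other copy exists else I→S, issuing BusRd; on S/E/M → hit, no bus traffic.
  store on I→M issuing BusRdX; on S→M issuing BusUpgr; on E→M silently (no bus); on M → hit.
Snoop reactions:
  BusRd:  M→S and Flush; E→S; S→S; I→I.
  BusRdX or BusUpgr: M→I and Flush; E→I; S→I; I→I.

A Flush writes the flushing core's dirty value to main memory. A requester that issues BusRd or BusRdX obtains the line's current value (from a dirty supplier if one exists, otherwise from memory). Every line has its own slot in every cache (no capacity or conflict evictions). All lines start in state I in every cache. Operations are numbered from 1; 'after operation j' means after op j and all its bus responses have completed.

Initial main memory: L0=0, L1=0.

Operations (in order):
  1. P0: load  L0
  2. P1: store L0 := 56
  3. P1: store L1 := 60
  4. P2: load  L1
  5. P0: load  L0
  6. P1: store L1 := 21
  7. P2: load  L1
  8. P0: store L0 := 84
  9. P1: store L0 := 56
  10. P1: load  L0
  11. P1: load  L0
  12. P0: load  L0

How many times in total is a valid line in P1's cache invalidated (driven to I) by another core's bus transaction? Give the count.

invalidations = 1

1. P0: load  L0  bus=[BusRd]  L0: P0=E P1=I P2=I  mem[L0]=0
2. P1: store L0 := 56  bus=[BusRdX]  L0: P0=I P1=M P2=I  mem[L0]=0
3. P1: store L1 := 60  bus=[BusRdX]  L1: P0=I P1=M P2=I  mem[L1]=0
4. P2: load  L1  bus=[BusRd,Flush]  L1: P0=I P1=S P2=S  mem[L1]=60
5. P0: load  L0  bus=[BusRd,Flush]  L0: P0=S P1=S P2=I  mem[L0]=56
6. P1: store L1 := 21  bus=[BusUpgr]  L1: P0=I P1=M P2=I  mem[L1]=60
7. P2: load  L1  bus=[BusRd,Flush]  L1: P0=I P1=S P2=S  mem[L1]=21
8. P0: store L0 := 84  bus=[BusUpgr]  L0: P0=M P1=I P2=I  mem[L0]=56
9. P1: store L0 := 56  bus=[BusRdX,Flush]  L0: P0=I P1=M P2=I  mem[L0]=84
10. P1: load  L0  bus=[-]  L0: P0=I P1=M P2=I  mem[L0]=84
11. P1: load  L0  bus=[-]  L0: P0=I P1=M P2=I  mem[L0]=84
12. P0: load  L0  bus=[BusRd,Flush]  L0: P0=S P1=S P2=I  mem[L0]=56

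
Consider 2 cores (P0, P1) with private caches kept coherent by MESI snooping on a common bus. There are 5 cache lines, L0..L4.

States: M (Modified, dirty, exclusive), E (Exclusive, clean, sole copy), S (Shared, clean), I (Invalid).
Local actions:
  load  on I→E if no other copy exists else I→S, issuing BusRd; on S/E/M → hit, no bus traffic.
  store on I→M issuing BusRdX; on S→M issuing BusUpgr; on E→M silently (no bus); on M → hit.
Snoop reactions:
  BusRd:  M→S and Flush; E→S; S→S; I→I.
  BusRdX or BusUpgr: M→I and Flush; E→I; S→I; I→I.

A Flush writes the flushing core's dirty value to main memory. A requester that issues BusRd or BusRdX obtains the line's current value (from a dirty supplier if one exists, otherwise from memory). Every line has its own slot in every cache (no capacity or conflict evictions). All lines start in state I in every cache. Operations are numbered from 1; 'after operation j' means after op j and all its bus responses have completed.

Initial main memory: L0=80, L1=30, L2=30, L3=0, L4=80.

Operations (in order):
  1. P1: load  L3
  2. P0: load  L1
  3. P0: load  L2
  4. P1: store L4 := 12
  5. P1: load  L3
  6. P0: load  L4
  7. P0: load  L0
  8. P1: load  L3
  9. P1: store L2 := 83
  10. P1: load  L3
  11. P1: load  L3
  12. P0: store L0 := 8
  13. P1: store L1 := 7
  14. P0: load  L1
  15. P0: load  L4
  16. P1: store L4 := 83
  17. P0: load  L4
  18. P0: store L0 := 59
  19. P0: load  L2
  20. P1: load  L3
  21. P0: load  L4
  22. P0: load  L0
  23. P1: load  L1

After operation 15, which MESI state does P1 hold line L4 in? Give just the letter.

state = S

  op1 P1: load  L3 → I/E on L3; bus BusRd; mem=0
  op2 P0: load  L1 → E/I on L1; bus BusRd; mem=30
  op3 P0: load  L2 → E/I on L2; bus BusRd; mem=30
  op4 P1: store L4 := 12 → I/M on L4; bus BusRdX; mem=80
  op5 P1: load  L3 → I/E on L3; bus (none); mem=0
  op6 P0: load  L4 → S/S on L4; bus BusRd Flush; mem=12
  op7 P0: load  L0 → E/I on L0; bus BusRd; mem=80
  op8 P1: load  L3 → I/E on L3; bus (none); mem=0
  op9 P1: store L2 := 83 → I/M on L2; bus BusRdX; mem=30
  op10 P1: load  L3 → I/E on L3; bus (none); mem=0
  op11 P1: load  L3 → I/E on L3; bus (none); mem=0
  op12 P0: store L0 := 8 → M/I on L0; bus (none); mem=80
  op13 P1: store L1 := 7 → I/M on L1; bus BusRdX; mem=30
  op14 P0: load  L1 → S/S on L1; bus BusRd Flush; mem=7
  op15 P0: load  L4 → S/S on L4; bus (none); mem=12
  op16 P1: store L4 := 83 → I/M on L4; bus BusUpgr; mem=12
  op17 P0: load  L4 → S/S on L4; bus BusRd Flush; mem=83
  op18 P0: store L0 := 59 → M/I on L0; bus (none); mem=80
  op19 P0: load  L2 → S/S on L2; bus BusRd Flush; mem=83
  op20 P1: load  L3 → I/E on L3; bus (none); mem=0
  op21 P0: load  L4 → S/S on L4; bus (none); mem=83
  op22 P0: load  L0 → M/I on L0; bus (none); mem=80
  op23 P1: load  L1 → S/S on L1; bus (none); mem=7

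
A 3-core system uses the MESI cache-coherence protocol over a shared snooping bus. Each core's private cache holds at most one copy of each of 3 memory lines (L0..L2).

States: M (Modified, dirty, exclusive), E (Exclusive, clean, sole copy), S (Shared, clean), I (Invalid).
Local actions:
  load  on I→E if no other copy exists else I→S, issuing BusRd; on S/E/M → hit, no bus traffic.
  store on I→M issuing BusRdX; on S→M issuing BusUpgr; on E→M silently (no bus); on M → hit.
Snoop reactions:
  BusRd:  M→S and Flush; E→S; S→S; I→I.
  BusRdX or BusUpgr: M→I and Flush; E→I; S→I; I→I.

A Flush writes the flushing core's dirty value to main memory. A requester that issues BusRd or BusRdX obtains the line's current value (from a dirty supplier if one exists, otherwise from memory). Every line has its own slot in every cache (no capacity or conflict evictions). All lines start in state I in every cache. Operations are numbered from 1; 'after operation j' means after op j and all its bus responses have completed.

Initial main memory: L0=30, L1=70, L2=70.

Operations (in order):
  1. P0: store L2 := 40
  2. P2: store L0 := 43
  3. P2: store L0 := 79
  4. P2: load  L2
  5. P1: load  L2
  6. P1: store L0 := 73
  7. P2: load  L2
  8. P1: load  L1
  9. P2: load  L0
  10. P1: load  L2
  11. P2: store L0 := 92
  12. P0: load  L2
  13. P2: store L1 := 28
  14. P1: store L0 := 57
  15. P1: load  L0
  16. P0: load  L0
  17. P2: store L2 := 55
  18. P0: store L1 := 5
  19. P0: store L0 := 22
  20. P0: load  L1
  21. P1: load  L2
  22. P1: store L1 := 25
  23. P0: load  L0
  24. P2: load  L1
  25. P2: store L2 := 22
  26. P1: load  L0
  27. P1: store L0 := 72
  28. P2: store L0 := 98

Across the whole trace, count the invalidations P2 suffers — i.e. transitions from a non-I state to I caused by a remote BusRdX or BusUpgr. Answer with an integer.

  op1 P0: store L2 := 40 → M/I/I on L2; bus BusRdX; mem=70
  op2 P2: store L0 := 43 → I/I/M on L0; bus BusRdX; mem=30
  op3 P2: store L0 := 79 → I/I/M on L0; bus (none); mem=30
  op4 P2: load  L2 → S/I/S on L2; bus BusRd Flush; mem=40
  op5 P1: load  L2 → S/S/S on L2; bus BusRd; mem=40
  op6 P1: store L0 := 73 → I/M/I on L0; bus BusRdX Flush; mem=79
  op7 P2: load  L2 → S/S/S on L2; bus (none); mem=40
  op8 P1: load  L1 → I/E/I on L1; bus BusRd; mem=70
  op9 P2: load  L0 → I/S/S on L0; bus BusRd Flush; mem=73
  op10 P1: load  L2 → S/S/S on L2; bus (none); mem=40
  op11 P2: store L0 := 92 → I/I/M on L0; bus BusUpgr; mem=73
  op12 P0: load  L2 → S/S/S on L2; bus (none); mem=40
  op13 P2: store L1 := 28 → I/I/M on L1; bus BusRdX; mem=70
  op14 P1: store L0 := 57 → I/M/I on L0; bus BusRdX Flush; mem=92
  op15 P1: load  L0 → I/M/I on L0; bus (none); mem=92
  op16 P0: load  L0 → S/S/I on L0; bus BusRd Flush; mem=57
  op17 P2: store L2 := 55 → I/I/M on L2; bus BusUpgr; mem=40
  op18 P0: store L1 := 5 → M/I/I on L1; bus BusRdX Flush; mem=28
  op19 P0: store L0 := 22 → M/I/I on L0; bus BusUpgr; mem=57
  op20 P0: load  L1 → M/I/I on L1; bus (none); mem=28
  op21 P1: load  L2 → I/S/S on L2; bus BusRd Flush; mem=55
  op22 P1: store L1 := 25 → I/M/I on L1; bus BusRdX Flush; mem=5
  op23 P0: load  L0 → M/I/I on L0; bus (none); mem=57
  op24 P2: load  L1 → I/S/S on L1; bus BusRd Flush; mem=25
  op25 P2: store L2 := 22 → I/I/M on L2; bus BusUpgr; mem=55
  op26 P1: load  L0 → S/S/I on L0; bus BusRd Flush; mem=22
  op27 P1: store L0 := 72 → I/M/I on L0; bus BusUpgr; mem=22
  op28 P2: store L0 := 98 → I/I/M on L0; bus BusRdX Flush; mem=72

invalidations = 3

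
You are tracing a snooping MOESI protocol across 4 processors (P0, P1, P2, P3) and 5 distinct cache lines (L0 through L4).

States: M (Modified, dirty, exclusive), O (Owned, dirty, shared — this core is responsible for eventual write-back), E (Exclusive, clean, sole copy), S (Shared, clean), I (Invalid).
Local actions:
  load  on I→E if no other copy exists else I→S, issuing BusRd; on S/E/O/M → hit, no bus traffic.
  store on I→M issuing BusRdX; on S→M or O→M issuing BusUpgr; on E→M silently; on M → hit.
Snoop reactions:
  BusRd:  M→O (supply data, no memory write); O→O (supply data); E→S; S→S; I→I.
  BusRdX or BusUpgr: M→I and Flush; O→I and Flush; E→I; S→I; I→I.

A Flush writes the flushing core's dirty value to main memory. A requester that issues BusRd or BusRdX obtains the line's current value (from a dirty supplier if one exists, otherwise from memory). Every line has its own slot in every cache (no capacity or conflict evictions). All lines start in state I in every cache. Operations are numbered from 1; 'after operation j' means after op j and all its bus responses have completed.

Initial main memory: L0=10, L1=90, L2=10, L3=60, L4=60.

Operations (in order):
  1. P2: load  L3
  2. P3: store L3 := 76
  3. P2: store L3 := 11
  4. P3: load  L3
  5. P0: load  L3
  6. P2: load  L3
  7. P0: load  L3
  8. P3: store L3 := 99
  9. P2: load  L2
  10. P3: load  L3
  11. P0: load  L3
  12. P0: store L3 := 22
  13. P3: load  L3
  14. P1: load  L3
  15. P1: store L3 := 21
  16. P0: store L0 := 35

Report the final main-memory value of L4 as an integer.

1. P2: load  L3  bus=[BusRd]  L3: P0=I P1=I P2=E P3=I  mem[L3]=60
2. P3: store L3 := 76  bus=[BusRdX]  L3: P0=I P1=I P2=I P3=M  mem[L3]=60
3. P2: store L3 := 11  bus=[BusRdX,Flush]  L3: P0=I P1=I P2=M P3=I  mem[L3]=76
4. P3: load  L3  bus=[BusRd]  L3: P0=I P1=I P2=O P3=S  mem[L3]=76
5. P0: load  L3  bus=[BusRd]  L3: P0=S P1=I P2=O P3=S  mem[L3]=76
6. P2: load  L3  bus=[-]  L3: P0=S P1=I P2=O P3=S  mem[L3]=76
7. P0: load  L3  bus=[-]  L3: P0=S P1=I P2=O P3=S  mem[L3]=76
8. P3: store L3 := 99  bus=[BusUpgr,Flush]  L3: P0=I P1=I P2=I P3=M  mem[L3]=11
9. P2: load  L2  bus=[BusRd]  L2: P0=I P1=I P2=E P3=I  mem[L2]=10
10. P3: load  L3  bus=[-]  L3: P0=I P1=I P2=I P3=M  mem[L3]=11
11. P0: load  L3  bus=[BusRd]  L3: P0=S P1=I P2=I P3=O  mem[L3]=11
12. P0: store L3 := 22  bus=[BusUpgr,Flush]  L3: P0=M P1=I P2=I P3=I  mem[L3]=99
13. P3: load  L3  bus=[BusRd]  L3: P0=O P1=I P2=I P3=S  mem[L3]=99
14. P1: load  L3  bus=[BusRd]  L3: P0=O P1=S P2=I P3=S  mem[L3]=99
15. P1: store L3 := 21  bus=[BusUpgr,Flush]  L3: P0=I P1=M P2=I P3=I  mem[L3]=22
16. P0: store L0 := 35  bus=[BusRdX]  L0: P0=M P1=I P2=I P3=I  mem[L0]=10

memory[L4] = 60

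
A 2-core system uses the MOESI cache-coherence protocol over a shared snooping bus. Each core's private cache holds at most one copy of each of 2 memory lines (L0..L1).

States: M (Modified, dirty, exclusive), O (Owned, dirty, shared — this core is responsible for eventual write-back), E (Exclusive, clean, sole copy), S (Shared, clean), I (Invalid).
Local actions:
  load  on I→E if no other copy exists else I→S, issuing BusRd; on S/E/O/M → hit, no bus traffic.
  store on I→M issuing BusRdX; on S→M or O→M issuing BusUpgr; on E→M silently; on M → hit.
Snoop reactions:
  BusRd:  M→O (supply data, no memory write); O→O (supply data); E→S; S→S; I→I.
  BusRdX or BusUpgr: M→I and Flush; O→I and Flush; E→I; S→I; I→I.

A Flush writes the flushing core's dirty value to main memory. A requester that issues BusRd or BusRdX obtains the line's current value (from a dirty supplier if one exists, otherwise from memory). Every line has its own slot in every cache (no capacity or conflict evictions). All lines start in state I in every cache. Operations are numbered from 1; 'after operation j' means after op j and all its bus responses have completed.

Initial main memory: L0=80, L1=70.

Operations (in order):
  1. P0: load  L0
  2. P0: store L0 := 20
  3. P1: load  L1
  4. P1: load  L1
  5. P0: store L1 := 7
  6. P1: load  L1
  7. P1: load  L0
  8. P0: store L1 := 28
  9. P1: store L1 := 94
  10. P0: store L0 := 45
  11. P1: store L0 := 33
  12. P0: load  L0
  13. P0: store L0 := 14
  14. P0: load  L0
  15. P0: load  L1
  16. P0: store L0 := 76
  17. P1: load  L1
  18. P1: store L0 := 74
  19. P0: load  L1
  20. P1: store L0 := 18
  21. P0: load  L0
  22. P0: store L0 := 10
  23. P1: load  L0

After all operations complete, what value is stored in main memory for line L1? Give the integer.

memory[L1] = 28

1. P0: load  L0  bus=[BusRd]  L0: P0=E P1=I  mem[L0]=80
2. P0: store L0 := 20  bus=[-]  L0: P0=M P1=I  mem[L0]=80
3. P1: load  L1  bus=[BusRd]  L1: P0=I P1=E  mem[L1]=70
4. P1: load  L1  bus=[-]  L1: P0=I P1=E  mem[L1]=70
5. P0: store L1 := 7  bus=[BusRdX]  L1: P0=M P1=I  mem[L1]=70
6. P1: load  L1  bus=[BusRd]  L1: P0=O P1=S  mem[L1]=70
7. P1: load  L0  bus=[BusRd]  L0: P0=O P1=S  mem[L0]=80
8. P0: store L1 := 28  bus=[BusUpgr]  L1: P0=M P1=I  mem[L1]=70
9. P1: store L1 := 94  bus=[BusRdX,Flush]  L1: P0=I P1=M  mem[L1]=28
10. P0: store L0 := 45  bus=[BusUpgr]  L0: P0=M P1=I  mem[L0]=80
11. P1: store L0 := 33  bus=[BusRdX,Flush]  L0: P0=I P1=M  mem[L0]=45
12. P0: load  L0  bus=[BusRd]  L0: P0=S P1=O  mem[L0]=45
13. P0: store L0 := 14  bus=[BusUpgr,Flush]  L0: P0=M P1=I  mem[L0]=33
14. P0: load  L0  bus=[-]  L0: P0=M P1=I  mem[L0]=33
15. P0: load  L1  bus=[BusRd]  L1: P0=S P1=O  mem[L1]=28
16. P0: store L0 := 76  bus=[-]  L0: P0=M P1=I  mem[L0]=33
17. P1: load  L1  bus=[-]  L1: P0=S P1=O  mem[L1]=28
18. P1: store L0 := 74  bus=[BusRdX,Flush]  L0: P0=I P1=M  mem[L0]=76
19. P0: load  L1  bus=[-]  L1: P0=S P1=O  mem[L1]=28
20. P1: store L0 := 18  bus=[-]  L0: P0=I P1=M  mem[L0]=76
21. P0: load  L0  bus=[BusRd]  L0: P0=S P1=O  mem[L0]=76
22. P0: store L0 := 10  bus=[BusUpgr,Flush]  L0: P0=M P1=I  mem[L0]=18
23. P1: load  L0  bus=[BusRd]  L0: P0=O P1=S  mem[L0]=18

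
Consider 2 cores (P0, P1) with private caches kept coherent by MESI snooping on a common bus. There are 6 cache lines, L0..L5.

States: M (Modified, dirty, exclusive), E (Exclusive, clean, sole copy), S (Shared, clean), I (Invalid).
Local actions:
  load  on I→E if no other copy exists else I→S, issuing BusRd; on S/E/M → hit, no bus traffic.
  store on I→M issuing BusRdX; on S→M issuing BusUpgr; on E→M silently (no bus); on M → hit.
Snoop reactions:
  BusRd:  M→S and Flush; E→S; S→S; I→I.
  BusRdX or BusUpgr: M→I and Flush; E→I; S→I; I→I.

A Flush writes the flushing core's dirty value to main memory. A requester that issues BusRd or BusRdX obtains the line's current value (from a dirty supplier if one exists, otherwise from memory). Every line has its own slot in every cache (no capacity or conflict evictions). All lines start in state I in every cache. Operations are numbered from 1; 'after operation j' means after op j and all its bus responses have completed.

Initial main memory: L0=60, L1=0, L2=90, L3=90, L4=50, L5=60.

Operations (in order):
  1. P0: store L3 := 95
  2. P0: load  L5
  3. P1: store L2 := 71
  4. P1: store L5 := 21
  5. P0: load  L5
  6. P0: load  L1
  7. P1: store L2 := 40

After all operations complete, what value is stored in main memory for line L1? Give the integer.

memory[L1] = 0

[1] P0: store L3 := 95 | P0:M(95), P1:I | bus: BusRdX
[2] P0: load  L5 | P0:E(60), P1:I | bus: BusRd
[3] P1: store L2 := 71 | P0:I, P1:M(71) | bus: BusRdX
[4] P1: store L5 := 21 | P0:I, P1:M(21) | bus: BusRdX
[5] P0: load  L5 | P0:S(21), P1:S(21) | bus: BusRd,Flush
[6] P0: load  L1 | P0:E(0), P1:I | bus: BusRd
[7] P1: store L2 := 40 | P0:I, P1:M(40) | bus: none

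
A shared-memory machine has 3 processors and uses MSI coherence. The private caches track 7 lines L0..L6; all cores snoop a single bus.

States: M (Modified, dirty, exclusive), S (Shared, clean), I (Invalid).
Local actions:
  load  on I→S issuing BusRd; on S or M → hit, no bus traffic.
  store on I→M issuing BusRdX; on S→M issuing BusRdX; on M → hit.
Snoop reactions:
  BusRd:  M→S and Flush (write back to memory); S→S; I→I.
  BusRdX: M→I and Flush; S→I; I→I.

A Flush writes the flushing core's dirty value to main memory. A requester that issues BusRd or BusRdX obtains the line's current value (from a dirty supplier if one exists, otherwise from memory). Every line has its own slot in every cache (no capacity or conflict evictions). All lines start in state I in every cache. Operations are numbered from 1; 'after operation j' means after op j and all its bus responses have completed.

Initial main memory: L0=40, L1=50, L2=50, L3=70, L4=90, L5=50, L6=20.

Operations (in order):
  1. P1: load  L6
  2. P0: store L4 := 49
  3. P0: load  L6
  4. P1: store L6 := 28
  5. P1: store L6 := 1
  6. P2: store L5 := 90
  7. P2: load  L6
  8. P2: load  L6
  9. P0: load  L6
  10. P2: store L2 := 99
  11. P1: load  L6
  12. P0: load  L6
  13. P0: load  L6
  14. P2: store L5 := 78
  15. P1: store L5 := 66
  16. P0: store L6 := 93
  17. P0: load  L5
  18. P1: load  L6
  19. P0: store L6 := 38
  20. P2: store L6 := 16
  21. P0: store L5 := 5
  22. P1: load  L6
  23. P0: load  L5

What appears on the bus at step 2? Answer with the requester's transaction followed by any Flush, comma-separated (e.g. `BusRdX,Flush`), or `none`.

1. P1: load  L6  bus=[BusRd]  L6: P0=I P1=S P2=I  mem[L6]=20
2. P0: store L4 := 49  bus=[BusRdX]  L4: P0=M P1=I P2=I  mem[L4]=90
3. P0: load  L6  bus=[BusRd]  L6: P0=S P1=S P2=I  mem[L6]=20
4. P1: store L6 := 28  bus=[BusRdX]  L6: P0=I P1=M P2=I  mem[L6]=20
5. P1: store L6 := 1  bus=[-]  L6: P0=I P1=M P2=I  mem[L6]=20
6. P2: store L5 := 90  bus=[BusRdX]  L5: P0=I P1=I P2=M  mem[L5]=50
7. P2: load  L6  bus=[BusRd,Flush]  L6: P0=I P1=S P2=S  mem[L6]=1
8. P2: load  L6  bus=[-]  L6: P0=I P1=S P2=S  mem[L6]=1
9. P0: load  L6  bus=[BusRd]  L6: P0=S P1=S P2=S  mem[L6]=1
10. P2: store L2 := 99  bus=[BusRdX]  L2: P0=I P1=I P2=M  mem[L2]=50
11. P1: load  L6  bus=[-]  L6: P0=S P1=S P2=S  mem[L6]=1
12. P0: load  L6  bus=[-]  L6: P0=S P1=S P2=S  mem[L6]=1
13. P0: load  L6  bus=[-]  L6: P0=S P1=S P2=S  mem[L6]=1
14. P2: store L5 := 78  bus=[-]  L5: P0=I P1=I P2=M  mem[L5]=50
15. P1: store L5 := 66  bus=[BusRdX,Flush]  L5: P0=I P1=M P2=I  mem[L5]=78
16. P0: store L6 := 93  bus=[BusRdX]  L6: P0=M P1=I P2=I  mem[L6]=1
17. P0: load  L5  bus=[BusRd,Flush]  L5: P0=S P1=S P2=I  mem[L5]=66
18. P1: load  L6  bus=[BusRd,Flush]  L6: P0=S P1=S P2=I  mem[L6]=93
19. P0: store L6 := 38  bus=[BusRdX]  L6: P0=M P1=I P2=I  mem[L6]=93
20. P2: store L6 := 16  bus=[BusRdX,Flush]  L6: P0=I P1=I P2=M  mem[L6]=38
21. P0: store L5 := 5  bus=[BusRdX]  L5: P0=M P1=I P2=I  mem[L5]=66
22. P1: load  L6  bus=[BusRd,Flush]  L6: P0=I P1=S P2=S  mem[L6]=16
23. P0: load  L5  bus=[-]  L5: P0=M P1=I P2=I  mem[L5]=66

bus = BusRdX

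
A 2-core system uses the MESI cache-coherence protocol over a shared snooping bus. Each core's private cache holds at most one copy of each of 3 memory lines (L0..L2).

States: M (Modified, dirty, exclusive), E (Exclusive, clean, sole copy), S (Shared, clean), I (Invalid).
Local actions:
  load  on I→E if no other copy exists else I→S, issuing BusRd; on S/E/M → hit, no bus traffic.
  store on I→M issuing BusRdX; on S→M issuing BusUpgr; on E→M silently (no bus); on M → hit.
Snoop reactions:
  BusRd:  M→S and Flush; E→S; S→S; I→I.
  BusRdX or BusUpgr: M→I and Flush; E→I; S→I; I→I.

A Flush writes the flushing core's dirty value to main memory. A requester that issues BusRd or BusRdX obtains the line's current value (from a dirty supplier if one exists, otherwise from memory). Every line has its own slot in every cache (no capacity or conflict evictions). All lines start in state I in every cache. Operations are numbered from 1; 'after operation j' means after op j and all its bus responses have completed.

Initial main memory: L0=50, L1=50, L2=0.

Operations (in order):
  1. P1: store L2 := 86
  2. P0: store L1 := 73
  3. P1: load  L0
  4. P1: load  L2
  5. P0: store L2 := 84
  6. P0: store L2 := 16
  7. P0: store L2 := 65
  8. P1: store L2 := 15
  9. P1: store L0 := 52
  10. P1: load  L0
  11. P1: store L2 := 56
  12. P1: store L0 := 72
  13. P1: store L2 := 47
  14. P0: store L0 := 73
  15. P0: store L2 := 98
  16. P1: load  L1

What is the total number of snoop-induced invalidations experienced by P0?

invalidations = 1

  op1 P1: store L2 := 86 → I/M on L2; bus BusRdX; mem=0
  op2 P0: store L1 := 73 → M/I on L1; bus BusRdX; mem=50
  op3 P1: load  L0 → I/E on L0; bus BusRd; mem=50
  op4 P1: load  L2 → I/M on L2; bus (none); mem=0
  op5 P0: store L2 := 84 → M/I on L2; bus BusRdX Flush; mem=86
  op6 P0: store L2 := 16 → M/I on L2; bus (none); mem=86
  op7 P0: store L2 := 65 → M/I on L2; bus (none); mem=86
  op8 P1: store L2 := 15 → I/M on L2; bus BusRdX Flush; mem=65
  op9 P1: store L0 := 52 → I/M on L0; bus (none); mem=50
  op10 P1: load  L0 → I/M on L0; bus (none); mem=50
  op11 P1: store L2 := 56 → I/M on L2; bus (none); mem=65
  op12 P1: store L0 := 72 → I/M on L0; bus (none); mem=50
  op13 P1: store L2 := 47 → I/M on L2; bus (none); mem=65
  op14 P0: store L0 := 73 → M/I on L0; bus BusRdX Flush; mem=72
  op15 P0: store L2 := 98 → M/I on L2; bus BusRdX Flush; mem=47
  op16 P1: load  L1 → S/S on L1; bus BusRd Flush; mem=73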